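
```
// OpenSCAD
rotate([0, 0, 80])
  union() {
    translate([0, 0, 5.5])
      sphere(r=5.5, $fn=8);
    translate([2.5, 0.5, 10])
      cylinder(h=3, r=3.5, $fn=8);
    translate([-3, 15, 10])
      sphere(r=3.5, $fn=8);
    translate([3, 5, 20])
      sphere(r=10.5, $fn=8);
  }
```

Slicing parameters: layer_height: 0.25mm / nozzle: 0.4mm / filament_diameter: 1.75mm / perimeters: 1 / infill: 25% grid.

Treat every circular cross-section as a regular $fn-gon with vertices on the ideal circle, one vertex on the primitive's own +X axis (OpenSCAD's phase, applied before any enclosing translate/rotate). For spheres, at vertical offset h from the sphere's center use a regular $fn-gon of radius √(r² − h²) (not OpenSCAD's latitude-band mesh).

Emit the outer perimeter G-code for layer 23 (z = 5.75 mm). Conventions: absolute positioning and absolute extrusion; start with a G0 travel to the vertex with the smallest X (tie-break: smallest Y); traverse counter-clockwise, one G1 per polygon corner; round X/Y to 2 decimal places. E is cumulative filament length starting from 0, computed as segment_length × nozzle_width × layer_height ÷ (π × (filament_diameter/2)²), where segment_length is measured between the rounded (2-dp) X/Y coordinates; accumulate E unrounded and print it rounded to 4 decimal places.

At z = 5.75 mm: the r=5.5 sphere contributes a regular 8-gon of circumradius √(5.5²−0.25²) = 5.494; the cylinder at (2.5, 0.5) is not intersected at this z (z outside [10, 13]); the sphere at (-3, 15) does not reach this height (|z−center|=4.250 > r=3.5); the sphere at (3, 5) is absent (|z−center|=14.250 > r=10.5); Combining (union): only the r=5.5 sphere is present, so the union is just that shape — 1 connected region; (whole slice rotated 80° about Z — lengths, areas and connectivity unchanged). The outline is a single polygon with 8 vertices. Extrusion per mm of travel: 0.4 × 0.25 / (π × 0.875²) = 0.041575. Accumulating E over each segment gives final E = 1.3983.

G0 X-5.41 Y0.95 Z5.75
G1 X-4.50 Y-3.15 E0.1746
G1 X-0.95 Y-5.41 E0.3496
G1 X3.15 Y-4.50 E0.5242
G1 X5.41 Y-0.95 E0.6991
G1 X4.50 Y3.15 E0.8737
G1 X0.95 Y5.41 E1.0487
G1 X-3.15 Y4.50 E1.2233
G1 X-5.41 Y0.95 E1.3983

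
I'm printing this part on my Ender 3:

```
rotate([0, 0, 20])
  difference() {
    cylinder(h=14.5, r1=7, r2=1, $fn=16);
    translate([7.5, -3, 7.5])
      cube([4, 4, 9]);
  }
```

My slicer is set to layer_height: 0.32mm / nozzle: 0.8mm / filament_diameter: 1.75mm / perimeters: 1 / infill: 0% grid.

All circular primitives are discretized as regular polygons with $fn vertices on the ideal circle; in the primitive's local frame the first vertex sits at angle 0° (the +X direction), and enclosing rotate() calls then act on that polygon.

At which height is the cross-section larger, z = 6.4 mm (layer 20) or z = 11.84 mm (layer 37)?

layer 20 (z = 6.4 mm)

Layer 20 (z = 6.4): the cone contributes a regular 16-gon of circumradius 4.352 (interpolated between r1=7 and r2=1 at t=0.441) (area = (16/2)·4.352²·sin(360°/16) = 57.98 mm²); the cube at (7.5, -3) is not intersected at this z (z outside [7.5, 16.5]); After the difference (first − rest): none of the subtracted shapes is present at this height, so the cone is unchanged — area = 57.98 mm²; (rotated 20° about Z; rotation is an isometry so areas/perimeters/island counts are preserved). So its area = 57.98 mm². Layer 37 (z = 11.84): the cone (r1=7→r2=1) has section circumradius 2.101 here — a regular 16-gon (area = (16/2)·2.101²·sin(360°/16) = 13.51 mm²); the cube at (7.5, -3) (footprint 4×4) is included at this height (area 16.00 mm²); After the difference (first − rest): starting from the cone (13.51 mm²), the 4×4 cube at (7.5, -3) misses the remaining region (no effect) — area = 13.51 mm²; (whole slice rotated 20° about Z — lengths, areas and connectivity unchanged). So its area = 13.51 mm². Layer 20 is larger (57.98 vs 13.51 mm²).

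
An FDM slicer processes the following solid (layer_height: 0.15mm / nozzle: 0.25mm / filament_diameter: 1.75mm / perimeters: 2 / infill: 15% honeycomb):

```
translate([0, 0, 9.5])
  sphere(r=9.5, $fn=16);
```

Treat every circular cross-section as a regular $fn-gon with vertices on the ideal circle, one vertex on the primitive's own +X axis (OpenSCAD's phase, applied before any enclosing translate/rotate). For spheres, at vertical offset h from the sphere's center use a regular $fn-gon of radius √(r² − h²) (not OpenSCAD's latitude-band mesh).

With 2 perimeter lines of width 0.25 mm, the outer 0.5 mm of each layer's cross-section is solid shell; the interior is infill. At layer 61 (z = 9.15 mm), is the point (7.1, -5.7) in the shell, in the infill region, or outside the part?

shell

At z = 9.15 mm: the r=9.5 sphere slices to a regular 16-gon of circumradius 9.494 (√(r²−h²) with h=0.35 from center). Overall, the cross-section is a single solid region. The nearest boundary edge runs (6.71, -6.71)→(8.77, -3.63); distance from the point to it = 0.24 mm. The point is inside the cross-section, 0.24 mm from the nearest boundary — within the 0.5 mm shell band (2 × 0.25).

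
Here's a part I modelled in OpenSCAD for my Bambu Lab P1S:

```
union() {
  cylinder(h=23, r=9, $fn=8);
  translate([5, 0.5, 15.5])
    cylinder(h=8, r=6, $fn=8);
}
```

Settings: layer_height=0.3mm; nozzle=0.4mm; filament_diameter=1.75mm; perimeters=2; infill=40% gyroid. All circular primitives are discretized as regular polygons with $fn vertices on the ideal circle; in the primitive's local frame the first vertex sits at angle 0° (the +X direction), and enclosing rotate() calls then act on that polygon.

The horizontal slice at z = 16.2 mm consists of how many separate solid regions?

1

At z = 16.2 mm: the r=9 cylinder gives a regular 8-gon of circumradius 9 (constant along its height); the cylinder at (5, 0.5): section is a regular 8-gon, circumradius r=6; Combining (union): the regions partially overlap (shared area 82.73 mm²), so overlapping operands fuse into one piece — 1 connected region. The result has 1 disconnected region.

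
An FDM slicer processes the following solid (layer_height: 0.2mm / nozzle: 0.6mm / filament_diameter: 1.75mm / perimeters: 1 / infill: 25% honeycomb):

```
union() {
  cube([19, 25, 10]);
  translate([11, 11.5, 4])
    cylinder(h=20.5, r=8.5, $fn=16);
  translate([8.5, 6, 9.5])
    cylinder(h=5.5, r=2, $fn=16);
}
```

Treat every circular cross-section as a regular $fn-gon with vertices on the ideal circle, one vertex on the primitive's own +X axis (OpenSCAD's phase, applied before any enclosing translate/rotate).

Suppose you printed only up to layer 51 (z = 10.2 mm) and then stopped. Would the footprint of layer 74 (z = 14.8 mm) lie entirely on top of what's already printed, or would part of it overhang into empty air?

Compare the two slices. At z = 10.2: the cube is not intersected at this z (z outside [0, 10]); the r=8.5 cylinder at (11, 11.5) contributes a regular 16-gon of circumradius 8.5 (area = (16/2)·8.500²·sin(360°/16) = 221.19 mm²); the r=2 cylinder at (8.5, 6) contributes a regular 16-gon of circumradius 2 (area = (16/2)·2.000²·sin(360°/16) = 12.25 mm²); Merging all regions: the r=2 cylinder at (8.5, 6) lies entirely inside the r=8.5 cylinder at (11, 11.5), so the union is just the r=8.5 cylinder at (11, 11.5) — area = 221.19 mm². At z = 14.8: the cube does not reach this height (z outside [0, 10]); the r=8.5 cylinder at (11, 11.5) contributes a regular 16-gon of circumradius 8.5 (area = (16/2)·8.500²·sin(360°/16) = 221.19 mm²); the r=2 cylinder at (8.5, 6) gives a regular 16-gon of circumradius 2 (constant along its height) (area = (16/2)·2.000²·sin(360°/16) = 12.25 mm²); Taking the union: the r=2 cylinder at (8.5, 6) lies entirely inside the r=8.5 cylinder at (11, 11.5), so the union is just the r=8.5 cylinder at (11, 11.5) — area = 221.19 mm². Checking containment: the cross-section at z = 14.8 is a subset of the cross-section at z = 10.2.

entirely on top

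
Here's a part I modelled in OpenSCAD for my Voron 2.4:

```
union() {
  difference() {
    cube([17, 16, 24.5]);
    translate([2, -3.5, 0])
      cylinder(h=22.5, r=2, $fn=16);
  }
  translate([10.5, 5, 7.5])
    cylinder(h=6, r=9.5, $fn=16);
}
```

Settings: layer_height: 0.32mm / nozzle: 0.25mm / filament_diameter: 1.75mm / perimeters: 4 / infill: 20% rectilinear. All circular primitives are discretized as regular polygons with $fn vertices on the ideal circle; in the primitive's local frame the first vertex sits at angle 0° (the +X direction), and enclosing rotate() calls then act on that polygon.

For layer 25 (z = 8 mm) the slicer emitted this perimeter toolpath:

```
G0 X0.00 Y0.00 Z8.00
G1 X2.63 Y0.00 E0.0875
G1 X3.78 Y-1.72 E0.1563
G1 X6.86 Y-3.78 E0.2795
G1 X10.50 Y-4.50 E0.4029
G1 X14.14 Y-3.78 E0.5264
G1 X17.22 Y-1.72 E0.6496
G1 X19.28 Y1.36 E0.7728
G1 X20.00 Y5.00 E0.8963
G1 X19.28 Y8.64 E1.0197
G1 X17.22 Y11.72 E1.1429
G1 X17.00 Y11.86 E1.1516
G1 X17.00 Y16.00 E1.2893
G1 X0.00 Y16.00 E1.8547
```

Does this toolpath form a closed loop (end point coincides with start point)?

Start point (G0): (0.00, 0.00). End point (last G1): the path does not return to the start — open.

no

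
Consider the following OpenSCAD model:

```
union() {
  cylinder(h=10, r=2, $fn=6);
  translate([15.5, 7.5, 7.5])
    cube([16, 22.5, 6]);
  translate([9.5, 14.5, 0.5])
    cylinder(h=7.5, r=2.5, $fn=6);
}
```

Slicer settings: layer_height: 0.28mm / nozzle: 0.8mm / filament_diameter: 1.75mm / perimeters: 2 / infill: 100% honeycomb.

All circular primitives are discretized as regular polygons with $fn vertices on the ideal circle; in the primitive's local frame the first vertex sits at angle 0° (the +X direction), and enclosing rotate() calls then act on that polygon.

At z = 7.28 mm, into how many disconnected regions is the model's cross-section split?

2

At z = 7.28 mm: the r=2 cylinder gives a regular 6-gon of circumradius 2 (constant along its height); the cube at (15.5, 7.5) is not intersected at this z (z outside [7.5, 13.5]); the r=2.5 cylinder at (9.5, 14.5) gives a regular 6-gon of circumradius 2.5 (constant along its height); Merging all regions: the 2 present regions are separate (no shared area or edge), so areas and boundary lengths simply add and each stays a separate island — 2 connected regions. The result has 2 disconnected regions.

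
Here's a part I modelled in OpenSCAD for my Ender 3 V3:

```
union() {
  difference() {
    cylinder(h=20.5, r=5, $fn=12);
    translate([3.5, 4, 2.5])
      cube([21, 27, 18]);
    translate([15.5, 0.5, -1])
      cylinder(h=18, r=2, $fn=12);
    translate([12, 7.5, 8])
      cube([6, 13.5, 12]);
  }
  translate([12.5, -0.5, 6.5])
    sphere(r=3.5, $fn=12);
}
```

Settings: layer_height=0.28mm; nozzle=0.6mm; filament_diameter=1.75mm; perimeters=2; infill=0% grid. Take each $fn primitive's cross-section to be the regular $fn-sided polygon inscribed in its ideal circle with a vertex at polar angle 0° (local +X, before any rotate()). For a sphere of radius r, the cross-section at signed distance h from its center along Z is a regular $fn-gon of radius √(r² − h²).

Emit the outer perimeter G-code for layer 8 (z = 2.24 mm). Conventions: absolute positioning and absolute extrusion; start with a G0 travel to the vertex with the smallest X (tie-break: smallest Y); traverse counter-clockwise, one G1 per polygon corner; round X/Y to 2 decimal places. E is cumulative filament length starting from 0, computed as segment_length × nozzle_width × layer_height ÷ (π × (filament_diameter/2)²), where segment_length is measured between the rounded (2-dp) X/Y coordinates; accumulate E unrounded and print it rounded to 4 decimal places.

G0 X-5.00 Y0.00 Z2.24
G1 X-4.33 Y-2.50 E0.1808
G1 X-2.50 Y-4.33 E0.3615
G1 X0.00 Y-5.00 E0.5423
G1 X2.50 Y-4.33 E0.7231
G1 X4.33 Y-2.50 E0.9039
G1 X5.00 Y0.00 E1.0846
G1 X4.33 Y2.50 E1.2654
G1 X2.50 Y4.33 E1.4462
G1 X0.00 Y5.00 E1.6270
G1 X-2.50 Y4.33 E1.8077
G1 X-4.33 Y2.50 E1.9885
G1 X-5.00 Y0.00 E2.1693

At z = 2.24 mm: the r=5 cylinder gives a regular 12-gon of circumradius 5 (constant along its height); the cube at (3.5, 4) is absent (z outside [2.5, 20.5]); the r=2 cylinder at (15.5, 0.5) contributes a regular 12-gon of circumradius 2; the cube at (12, 7.5) does not reach this height (z outside [8, 20]); Subtracting the remaining from the first: starting from the r=5 cylinder, the r=2 cylinder at (15.5, 0.5) misses the remaining region (no effect) — 1 connected region; the sphere at (12.5, -0.5) does not reach this height (|z−center|=4.260 > r=3.5); Merging all regions: only the result so far is present, so the union is just that shape — 1 connected region. The outline is a single polygon with 12 vertices. Extrusion per mm of travel: 0.6 × 0.28 / (π × 0.875²) = 0.069846. Accumulating E over each segment gives final E = 2.1693.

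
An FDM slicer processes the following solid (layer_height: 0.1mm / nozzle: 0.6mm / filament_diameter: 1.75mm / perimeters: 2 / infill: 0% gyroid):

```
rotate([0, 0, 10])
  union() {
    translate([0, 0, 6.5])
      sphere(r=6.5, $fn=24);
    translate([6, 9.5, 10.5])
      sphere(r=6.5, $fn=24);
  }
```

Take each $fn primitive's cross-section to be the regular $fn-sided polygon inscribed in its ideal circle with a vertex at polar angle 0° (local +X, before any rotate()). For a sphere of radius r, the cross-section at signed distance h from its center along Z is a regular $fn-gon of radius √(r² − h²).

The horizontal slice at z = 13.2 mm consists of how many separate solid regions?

1

At z = 13.2 mm: the sphere does not reach this height (|z−center|=6.700 > r=6.5); the r=6.5 sphere at (6, 9.5) contributes a regular 24-gon of circumradius √(6.5²−2.7²) = 5.913; Taking the union: only the r=6.5 sphere at (6, 9.5) is present, so the union is just that shape — 1 connected region; (rotated 10° about Z; rotation is an isometry so areas/perimeters/island counts are preserved). The result has 1 disconnected region.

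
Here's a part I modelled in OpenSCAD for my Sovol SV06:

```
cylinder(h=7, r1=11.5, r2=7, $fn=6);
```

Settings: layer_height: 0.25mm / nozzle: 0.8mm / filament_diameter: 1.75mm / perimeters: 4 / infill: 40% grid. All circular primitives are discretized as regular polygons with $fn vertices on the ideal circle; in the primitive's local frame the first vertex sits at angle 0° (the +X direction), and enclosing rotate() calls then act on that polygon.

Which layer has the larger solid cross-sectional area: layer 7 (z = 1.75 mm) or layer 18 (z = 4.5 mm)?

layer 7 (z = 1.75 mm)

Layer 7 (z = 1.75): the cone: at t=0.250 of its height the radius interpolates to r₁+(r₂−r₁)t = 10.375, giving a regular 6-gon of that circumradius (area = (6/2)·10.375²·sin(360°/6) = 279.66 mm²). So its area = 279.66 mm². Layer 18 (z = 4.5): the cone (r1=11.5→r2=7) has section circumradius 8.607 here — a regular 6-gon (area = (6/2)·8.607²·sin(360°/6) = 192.47 mm²). So its area = 192.47 mm². Layer 7 is larger (279.66 vs 192.47 mm²).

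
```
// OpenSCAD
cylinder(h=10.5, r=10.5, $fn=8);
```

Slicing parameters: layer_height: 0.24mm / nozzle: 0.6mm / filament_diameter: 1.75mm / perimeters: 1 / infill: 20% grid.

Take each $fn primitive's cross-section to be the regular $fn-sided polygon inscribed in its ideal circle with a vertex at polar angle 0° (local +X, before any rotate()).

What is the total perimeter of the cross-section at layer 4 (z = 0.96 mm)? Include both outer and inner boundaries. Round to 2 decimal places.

At z = 0.96 mm: the r=10.5 cylinder gives a regular 8-gon of circumradius 10.5 (constant along its height) (perimeter = 2·8·10.500·sin(180°/8) = 64.29 mm). Overall, the cross-section is a single solid region. Total boundary length (outer) = 64.29 mm.

64.29 mm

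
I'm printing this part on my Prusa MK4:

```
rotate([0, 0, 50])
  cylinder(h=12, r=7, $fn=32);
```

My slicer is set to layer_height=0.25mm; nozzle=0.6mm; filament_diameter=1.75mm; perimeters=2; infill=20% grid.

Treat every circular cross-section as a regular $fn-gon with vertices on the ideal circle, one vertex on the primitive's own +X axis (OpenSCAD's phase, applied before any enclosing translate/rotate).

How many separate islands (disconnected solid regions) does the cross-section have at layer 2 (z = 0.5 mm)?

At z = 0.5 mm: the r=7 cylinder gives a regular 32-gon of circumradius 7 (constant along its height); (rotated 50° about Z; rotation is an isometry so areas/perimeters/island counts are preserved). Overall, the cross-section is a single solid region. Island count = 1.

1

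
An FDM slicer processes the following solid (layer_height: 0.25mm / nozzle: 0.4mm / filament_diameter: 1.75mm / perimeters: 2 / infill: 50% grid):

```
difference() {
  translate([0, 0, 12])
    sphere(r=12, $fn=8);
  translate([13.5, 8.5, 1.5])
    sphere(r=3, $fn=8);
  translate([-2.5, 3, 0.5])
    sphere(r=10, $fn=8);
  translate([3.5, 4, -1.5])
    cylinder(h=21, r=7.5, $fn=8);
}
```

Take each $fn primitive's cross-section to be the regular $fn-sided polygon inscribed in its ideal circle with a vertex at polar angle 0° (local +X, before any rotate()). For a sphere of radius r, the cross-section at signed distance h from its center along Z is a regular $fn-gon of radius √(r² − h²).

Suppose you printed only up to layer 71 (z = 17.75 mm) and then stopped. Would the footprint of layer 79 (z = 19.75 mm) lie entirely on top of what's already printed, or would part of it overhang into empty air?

Compare the two slices. At z = 17.75: the r=12 sphere slices to a regular 8-gon of circumradius 10.533 (√(r²−h²) with h=5.75 from center) (area = (8/2)·10.533²·sin(360°/8) = 313.78 mm²); the sphere at (13.5, 8.5) is not intersected at this z (|z−center|=16.250 > r=3); the sphere at (-2.5, 3) is absent (|z−center|=17.250 > r=10); the r=7.5 cylinder at (3.5, 4) contributes a regular 8-gon of circumradius 7.5 (area = (8/2)·7.500²·sin(360°/8) = 159.10 mm²); Taking the first minus the rest: starting from the r=12 sphere (313.78 mm²), the r=7.5 cylinder at (3.5, 4) partially overlaps it — only the 132.38 mm² overlap (of its 159.10 mm²) is removed, clipping the outline — area = 181.40 mm². At z = 19.75: the sphere: section is a regular 8-gon, circumradius = √(r²−h²) = √(12²−7.75²) = 9.162 (area = (8/2)·9.162²·sin(360°/8) = 237.41 mm²); the sphere at (13.5, 8.5) is not intersected at this z (|z−center|=18.250 > r=3); the sphere at (-2.5, 3) does not reach this height (|z−center|=19.250 > r=10); the cylinder at (3.5, 4) is not intersected at this z (z outside [-1.5, 19.5]); After the difference (first − rest): none of the subtracted shapes is present at this height, so the r=12 sphere is unchanged — area = 237.41 mm². Checking containment: at z = 19.75 the cross-section extends beyond the z = 17.75 cross-section by about 112.23 mm².

part overhangs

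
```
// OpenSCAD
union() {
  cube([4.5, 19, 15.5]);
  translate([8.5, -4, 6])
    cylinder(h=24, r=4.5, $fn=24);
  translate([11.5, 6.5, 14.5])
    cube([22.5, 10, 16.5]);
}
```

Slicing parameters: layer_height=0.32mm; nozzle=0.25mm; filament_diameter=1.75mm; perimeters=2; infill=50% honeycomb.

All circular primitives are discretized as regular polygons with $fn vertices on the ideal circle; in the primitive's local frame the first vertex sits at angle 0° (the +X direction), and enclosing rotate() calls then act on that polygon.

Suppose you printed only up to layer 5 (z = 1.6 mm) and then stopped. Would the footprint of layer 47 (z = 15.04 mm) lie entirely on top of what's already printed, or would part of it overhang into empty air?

Compare the two slices. At z = 1.6: the cube is present — its section is the full 4.5×19 rectangle (area 85.50 mm²); the cylinder at (8.5, -4) does not reach this height (z outside [6, 30]); the cube at (11.5, 6.5) does not reach this height (z outside [14.5, 31]); Combining (union): only the 4.5×19 cube is present, so the union is just that shape — area = 85.50 mm². At z = 15.04: the cube is present — its section is the full 4.5×19 rectangle (area 85.50 mm²); the cylinder at (8.5, -4): section is a regular 24-gon, circumradius r=4.5 (area = (24/2)·4.500²·sin(360°/24) = 62.89 mm²); the 22.5×10 cube at (11.5, 6.5) contributes its full rectangle (area 225.00 mm²); Merging all regions: the 3 present regions are separate (no shared area or edge), so areas and boundary lengths simply add and each stays a separate island — area = 373.39 mm². Checking containment: at z = 15.04 the cross-section extends beyond the z = 1.6 cross-section by about 287.89 mm².

part overhangs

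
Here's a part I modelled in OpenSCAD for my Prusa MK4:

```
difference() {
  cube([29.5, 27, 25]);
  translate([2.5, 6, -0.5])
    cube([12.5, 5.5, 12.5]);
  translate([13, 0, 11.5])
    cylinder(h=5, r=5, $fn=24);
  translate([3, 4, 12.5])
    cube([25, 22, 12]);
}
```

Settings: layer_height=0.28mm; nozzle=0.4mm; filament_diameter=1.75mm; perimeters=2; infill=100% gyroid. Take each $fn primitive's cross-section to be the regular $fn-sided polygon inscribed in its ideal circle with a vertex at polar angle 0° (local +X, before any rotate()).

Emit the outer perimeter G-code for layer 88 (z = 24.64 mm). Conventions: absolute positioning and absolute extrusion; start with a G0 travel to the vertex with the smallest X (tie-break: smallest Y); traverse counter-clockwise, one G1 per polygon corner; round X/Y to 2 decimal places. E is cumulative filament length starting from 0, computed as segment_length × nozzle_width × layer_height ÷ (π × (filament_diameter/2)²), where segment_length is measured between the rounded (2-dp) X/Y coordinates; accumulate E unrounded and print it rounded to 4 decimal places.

At z = 24.64 mm: the 29.5×27 cube contributes its full rectangle; the cube at (2.5, 6) is absent (z outside [-0.5, 12]); the cylinder at (13, 0) is not intersected at this z (z outside [11.5, 16.5]); the cube at (3, 4) is not intersected at this z (z outside [12.5, 24.5]); After the difference (first − rest): none of the subtracted shapes is present at this height, so the 29.5×27 cube is unchanged — 1 connected region. The outline is a single polygon with 4 vertices. Extrusion per mm of travel: 0.4 × 0.28 / (π × 0.875²) = 0.046564. Accumulating E over each segment gives final E = 5.2618.

G0 X0.00 Y0.00 Z24.64
G1 X29.50 Y0.00 E1.3736
G1 X29.50 Y27.00 E2.6309
G1 X0.00 Y27.00 E4.0045
G1 X0.00 Y0.00 E5.2618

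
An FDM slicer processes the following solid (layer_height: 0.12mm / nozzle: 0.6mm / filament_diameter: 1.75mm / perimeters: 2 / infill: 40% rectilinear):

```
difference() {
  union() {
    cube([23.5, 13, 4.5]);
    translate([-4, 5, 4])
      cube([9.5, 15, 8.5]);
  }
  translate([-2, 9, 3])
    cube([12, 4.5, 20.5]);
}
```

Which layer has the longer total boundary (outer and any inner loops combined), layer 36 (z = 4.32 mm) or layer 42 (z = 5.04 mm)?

Layer 36 (z = 4.32): the cube (footprint 23.5×13) is included at this height (perimeter 73.00 mm); the cube at (-4, 5) (footprint 9.5×15) is included at this height (perimeter 49.00 mm); Combining (union): the regions partially overlap (shared area 44.00 mm²), so the edge portions inside another operand are dropped and the merged outline is re-measured after clipping — boundary = 95.00 mm; the cube at (-2, 9) is present — its section is the full 12×4.5 rectangle (perimeter 33.00 mm); Taking the first minus the rest: starting from the result so far, the 12×4.5 cube at (-2, 9) partially overlaps it — only the 51.75 mm² overlap (of its 54.00 mm²) is removed, clipping the outline — boundary = 118.00 mm. So its perimeter = 118.00 mm. Layer 42 (z = 5.04): the cube does not reach this height (z outside [0, 4.5]); the 9.5×15 cube at (-4, 5) contributes its full rectangle (perimeter 49.00 mm); Combining (union): only the 9.5×15 cube at (-4, 5) is present, so the union is just that shape — boundary = 49.00 mm; the cube at (-2, 9) is present — its section is the full 12×4.5 rectangle (perimeter 33.00 mm); Taking the first minus the rest: starting from that combined region, the 12×4.5 cube at (-2, 9) partially overlaps it — only the 33.75 mm² overlap (of its 54.00 mm²) is removed, clipping the outline — boundary = 64.00 mm. So its perimeter = 64.00 mm. Layer 36 is larger (118.00 vs 64.00 mm).

layer 36 (z = 4.32 mm)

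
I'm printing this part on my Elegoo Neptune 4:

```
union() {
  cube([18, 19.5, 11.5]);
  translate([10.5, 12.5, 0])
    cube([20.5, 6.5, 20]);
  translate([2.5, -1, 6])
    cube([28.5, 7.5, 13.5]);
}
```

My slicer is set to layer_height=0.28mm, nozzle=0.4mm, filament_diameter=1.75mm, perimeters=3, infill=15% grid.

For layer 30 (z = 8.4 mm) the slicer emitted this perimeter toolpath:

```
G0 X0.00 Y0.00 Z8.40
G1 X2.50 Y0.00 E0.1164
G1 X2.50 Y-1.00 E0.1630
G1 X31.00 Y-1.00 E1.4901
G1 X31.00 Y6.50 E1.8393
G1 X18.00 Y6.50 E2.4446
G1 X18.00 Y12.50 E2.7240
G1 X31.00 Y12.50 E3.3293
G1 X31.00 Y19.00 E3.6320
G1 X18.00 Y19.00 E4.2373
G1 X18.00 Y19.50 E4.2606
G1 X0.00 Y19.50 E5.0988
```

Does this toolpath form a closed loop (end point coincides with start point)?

no

Start point (G0): (0.00, 0.00). End point (last G1): the path does not return to the start — open.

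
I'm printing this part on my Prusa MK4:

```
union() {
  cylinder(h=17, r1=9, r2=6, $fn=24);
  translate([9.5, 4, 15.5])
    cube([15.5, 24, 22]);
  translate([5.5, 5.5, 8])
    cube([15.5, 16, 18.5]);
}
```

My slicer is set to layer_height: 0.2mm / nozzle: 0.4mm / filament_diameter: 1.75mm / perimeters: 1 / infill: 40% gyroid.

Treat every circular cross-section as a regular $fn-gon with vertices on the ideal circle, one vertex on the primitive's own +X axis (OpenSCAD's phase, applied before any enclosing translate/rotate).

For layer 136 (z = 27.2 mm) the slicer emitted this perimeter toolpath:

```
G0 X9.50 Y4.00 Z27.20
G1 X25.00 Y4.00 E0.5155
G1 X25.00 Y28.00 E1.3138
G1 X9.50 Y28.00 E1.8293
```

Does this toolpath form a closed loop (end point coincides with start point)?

Start point (G0): (9.50, 4.00). End point (last G1): the path does not return to the start — open.

no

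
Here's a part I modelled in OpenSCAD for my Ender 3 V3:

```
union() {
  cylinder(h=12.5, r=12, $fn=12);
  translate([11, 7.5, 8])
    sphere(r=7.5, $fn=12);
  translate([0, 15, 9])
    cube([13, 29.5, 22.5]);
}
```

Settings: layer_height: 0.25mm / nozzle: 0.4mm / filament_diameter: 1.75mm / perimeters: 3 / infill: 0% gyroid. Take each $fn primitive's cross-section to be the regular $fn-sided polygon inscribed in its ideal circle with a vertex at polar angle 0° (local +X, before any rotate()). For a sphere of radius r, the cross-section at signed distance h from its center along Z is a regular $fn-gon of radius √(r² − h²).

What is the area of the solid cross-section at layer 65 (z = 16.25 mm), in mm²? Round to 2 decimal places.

383.50 mm²

At z = 16.25 mm: the cylinder is absent (z outside [0, 12.5]); the sphere at (11, 7.5) is absent (|z−center|=8.250 > r=7.5); the 13×29.5 cube at (0, 15) contributes its full rectangle (area 383.50 mm²); Merging all regions: only the 13×29.5 cube at (0, 15) is present, so the union is just that shape — area = 383.50 mm². Overall, the cross-section is a single solid region. Net area = 383.50 mm².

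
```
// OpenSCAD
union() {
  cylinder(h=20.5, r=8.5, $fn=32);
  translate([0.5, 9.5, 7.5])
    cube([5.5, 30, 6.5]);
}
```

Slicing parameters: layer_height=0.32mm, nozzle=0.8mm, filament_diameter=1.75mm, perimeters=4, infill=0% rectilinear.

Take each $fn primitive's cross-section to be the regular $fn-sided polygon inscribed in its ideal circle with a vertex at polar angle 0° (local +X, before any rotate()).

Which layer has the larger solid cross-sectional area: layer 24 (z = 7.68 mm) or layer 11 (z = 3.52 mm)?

Layer 24 (z = 7.68): the r=8.5 cylinder gives a regular 32-gon of circumradius 8.5 (constant along its height) (area = (32/2)·8.500²·sin(360°/32) = 225.52 mm²); the cube at (0.5, 9.5) (footprint 5.5×30) is included at this height (area 165.00 mm²); Taking the union: the 2 present regions are separate (no shared area or edge), so areas and boundary lengths simply add and each stays a separate island — area = 390.52 mm². So its area = 390.52 mm². Layer 11 (z = 3.52): the r=8.5 cylinder gives a regular 32-gon of circumradius 8.5 (constant along its height) (area = (32/2)·8.500²·sin(360°/32) = 225.52 mm²); the cube at (0.5, 9.5) is absent (z outside [7.5, 14]); Merging all regions: only the r=8.5 cylinder is present, so the union is just that shape — area = 225.52 mm². So its area = 225.52 mm². Layer 24 is larger (390.52 vs 225.52 mm²).

layer 24 (z = 7.68 mm)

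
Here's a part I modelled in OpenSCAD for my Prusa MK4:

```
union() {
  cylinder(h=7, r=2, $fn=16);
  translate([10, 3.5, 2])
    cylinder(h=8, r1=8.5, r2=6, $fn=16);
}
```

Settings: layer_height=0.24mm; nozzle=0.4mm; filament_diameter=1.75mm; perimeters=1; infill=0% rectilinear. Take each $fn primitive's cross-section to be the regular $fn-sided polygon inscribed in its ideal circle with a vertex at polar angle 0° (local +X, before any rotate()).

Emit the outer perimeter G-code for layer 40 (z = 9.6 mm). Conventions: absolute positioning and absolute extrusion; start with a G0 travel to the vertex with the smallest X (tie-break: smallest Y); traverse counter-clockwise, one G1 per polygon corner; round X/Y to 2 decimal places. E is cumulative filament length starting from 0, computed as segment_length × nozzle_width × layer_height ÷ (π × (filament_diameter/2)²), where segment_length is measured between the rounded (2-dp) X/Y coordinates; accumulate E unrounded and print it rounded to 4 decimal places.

At z = 9.6 mm: the cylinder is absent (z outside [0, 7]); the cone at (10, 3.5) (r1=8.5→r2=6) has section circumradius 6.125 here — a regular 16-gon; Combining (union): only the cone at (10, 3.5) is present, so the union is just that shape — 1 connected region. The outline is a single polygon with 16 vertices. Extrusion per mm of travel: 0.4 × 0.24 / (π × 0.875²) = 0.039912. Accumulating E over each segment gives final E = 1.5257.

G0 X3.88 Y3.50 Z9.60
G1 X4.34 Y1.16 E0.0952
G1 X5.67 Y-0.83 E0.1907
G1 X7.66 Y-2.16 E0.2862
G1 X10.00 Y-2.62 E0.3814
G1 X12.34 Y-2.16 E0.4766
G1 X14.33 Y-0.83 E0.5721
G1 X15.66 Y1.16 E0.6677
G1 X16.12 Y3.50 E0.7629
G1 X15.66 Y5.84 E0.8580
G1 X14.33 Y7.83 E0.9536
G1 X12.34 Y9.16 E1.0491
G1 X10.00 Y9.62 E1.1443
G1 X7.66 Y9.16 E1.2395
G1 X5.67 Y7.83 E1.3350
G1 X4.34 Y5.84 E1.4305
G1 X3.88 Y3.50 E1.5257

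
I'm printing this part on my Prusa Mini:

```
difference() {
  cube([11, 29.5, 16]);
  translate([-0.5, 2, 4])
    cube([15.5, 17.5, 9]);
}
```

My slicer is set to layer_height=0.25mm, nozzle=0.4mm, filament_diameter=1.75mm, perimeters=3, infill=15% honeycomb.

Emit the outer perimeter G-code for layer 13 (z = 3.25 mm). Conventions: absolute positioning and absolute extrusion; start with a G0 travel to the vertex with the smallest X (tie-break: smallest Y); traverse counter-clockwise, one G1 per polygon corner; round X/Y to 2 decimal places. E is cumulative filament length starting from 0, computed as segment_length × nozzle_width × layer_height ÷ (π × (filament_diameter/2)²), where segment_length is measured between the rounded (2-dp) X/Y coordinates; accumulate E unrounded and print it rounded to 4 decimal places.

At z = 3.25 mm: the cube (footprint 11×29.5) is included at this height; the cube at (-0.5, 2) is absent (z outside [4, 13]); Taking the first minus the rest: none of the subtracted shapes is present at this height, so the 11×29.5 cube is unchanged — 1 connected region. The outline is a single polygon with 4 vertices. Extrusion per mm of travel: 0.4 × 0.25 / (π × 0.875²) = 0.041575. Accumulating E over each segment gives final E = 3.3676.

G0 X0.00 Y0.00 Z3.25
G1 X11.00 Y0.00 E0.4573
G1 X11.00 Y29.50 E1.6838
G1 X0.00 Y29.50 E2.1411
G1 X0.00 Y0.00 E3.3676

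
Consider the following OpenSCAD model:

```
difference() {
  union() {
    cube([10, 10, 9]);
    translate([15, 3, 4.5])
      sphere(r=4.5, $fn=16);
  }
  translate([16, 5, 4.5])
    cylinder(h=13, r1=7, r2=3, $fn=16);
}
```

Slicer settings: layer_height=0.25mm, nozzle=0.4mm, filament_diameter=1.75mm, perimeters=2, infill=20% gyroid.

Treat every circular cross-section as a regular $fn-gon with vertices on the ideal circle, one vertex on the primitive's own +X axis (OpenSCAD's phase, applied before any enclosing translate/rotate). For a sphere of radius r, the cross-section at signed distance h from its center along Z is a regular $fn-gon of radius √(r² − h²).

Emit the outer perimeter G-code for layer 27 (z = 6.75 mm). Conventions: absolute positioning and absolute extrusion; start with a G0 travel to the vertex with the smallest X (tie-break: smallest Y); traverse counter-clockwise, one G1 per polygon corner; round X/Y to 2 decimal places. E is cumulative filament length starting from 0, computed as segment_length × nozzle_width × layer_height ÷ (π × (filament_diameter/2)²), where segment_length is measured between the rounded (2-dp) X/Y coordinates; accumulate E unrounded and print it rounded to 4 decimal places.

At z = 6.75 mm: the cube (footprint 10×10) is included at this height; the r=4.5 sphere at (15, 3) slices to a regular 16-gon of circumradius 3.897 (√(r²−h²) with h=2.25 from center); Combining (union): the 2 present regions are separate (no shared area or edge), so areas and boundary lengths simply add and each stays a separate island — 2 connected regions; the cone at (16, 5): at t=0.173 of its height the radius interpolates to r₁+(r₂−r₁)t = 6.308, giving a regular 16-gon of that circumradius; After the difference (first − rest): starting from that combined region, the cone at (16, 5) partially overlaps it — only the 46.97 mm² overlap (of its 121.81 mm²) is removed, clipping the outline — 1 connected region. The outline is a single polygon with 7 vertices. Extrusion per mm of travel: 0.4 × 0.25 / (π × 0.875²) = 0.041575. Accumulating E over each segment gives final E = 1.6656.

G0 X0.00 Y0.00 Z6.75
G1 X10.00 Y0.00 E0.4158
G1 X10.00 Y3.45 E0.5592
G1 X9.69 Y5.00 E0.6249
G1 X10.00 Y6.55 E0.6906
G1 X10.00 Y10.00 E0.8341
G1 X0.00 Y10.00 E1.2498
G1 X0.00 Y0.00 E1.6656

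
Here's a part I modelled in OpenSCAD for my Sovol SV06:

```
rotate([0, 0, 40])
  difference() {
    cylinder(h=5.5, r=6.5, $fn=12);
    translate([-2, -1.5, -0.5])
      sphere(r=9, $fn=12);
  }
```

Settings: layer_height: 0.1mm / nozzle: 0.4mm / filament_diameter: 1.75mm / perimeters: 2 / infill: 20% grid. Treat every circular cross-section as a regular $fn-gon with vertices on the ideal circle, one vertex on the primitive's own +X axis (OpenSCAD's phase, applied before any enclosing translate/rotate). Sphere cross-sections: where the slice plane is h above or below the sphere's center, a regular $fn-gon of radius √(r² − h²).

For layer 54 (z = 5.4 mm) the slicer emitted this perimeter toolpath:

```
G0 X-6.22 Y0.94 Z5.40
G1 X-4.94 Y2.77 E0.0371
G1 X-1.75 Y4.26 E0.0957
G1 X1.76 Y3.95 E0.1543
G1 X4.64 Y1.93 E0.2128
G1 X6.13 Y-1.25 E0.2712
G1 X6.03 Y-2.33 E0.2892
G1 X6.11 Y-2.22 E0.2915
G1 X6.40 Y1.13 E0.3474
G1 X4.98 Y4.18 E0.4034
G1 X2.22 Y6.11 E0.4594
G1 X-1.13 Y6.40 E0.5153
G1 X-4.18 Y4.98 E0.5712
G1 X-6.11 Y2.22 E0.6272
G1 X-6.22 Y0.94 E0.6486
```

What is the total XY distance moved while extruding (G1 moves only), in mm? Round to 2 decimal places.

Sum the Euclidean lengths of each G1 segment: total = 39.00 mm.

39.00 mm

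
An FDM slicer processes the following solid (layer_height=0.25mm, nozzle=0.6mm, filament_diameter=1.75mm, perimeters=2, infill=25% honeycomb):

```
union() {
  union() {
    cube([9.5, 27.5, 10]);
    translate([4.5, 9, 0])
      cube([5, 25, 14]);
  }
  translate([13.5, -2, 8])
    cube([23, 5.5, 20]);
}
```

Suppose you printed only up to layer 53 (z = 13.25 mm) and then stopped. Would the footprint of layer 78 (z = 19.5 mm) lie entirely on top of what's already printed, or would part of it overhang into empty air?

entirely on top

Compare the two slices. At z = 13.25: the cube does not reach this height (z outside [0, 10]); the 5×25 cube at (4.5, 9) contributes its full rectangle (area 125.00 mm²); Taking the union: only the 5×25 cube at (4.5, 9) is present, so the union is just that shape — area = 125.00 mm²; the cube at (13.5, -2) is present — its section is the full 23×5.5 rectangle (area 126.50 mm²); Combining (union): the 2 present regions are separate (no shared area or edge), so areas and boundary lengths simply add and each stays a separate island — area = 251.50 mm². At z = 19.5: the cube does not reach this height (z outside [0, 10]); the cube at (4.5, 9) is not intersected at this z (z outside [0, 14]); Combining (union): nothing is present at this height; the cube at (13.5, -2) is present — its section is the full 23×5.5 rectangle (area 126.50 mm²); Taking the union: only the 23×5.5 cube at (13.5, -2) is present, so the union is just that shape — area = 126.50 mm². Checking containment: the cross-section at z = 19.5 is a subset of the cross-section at z = 13.25.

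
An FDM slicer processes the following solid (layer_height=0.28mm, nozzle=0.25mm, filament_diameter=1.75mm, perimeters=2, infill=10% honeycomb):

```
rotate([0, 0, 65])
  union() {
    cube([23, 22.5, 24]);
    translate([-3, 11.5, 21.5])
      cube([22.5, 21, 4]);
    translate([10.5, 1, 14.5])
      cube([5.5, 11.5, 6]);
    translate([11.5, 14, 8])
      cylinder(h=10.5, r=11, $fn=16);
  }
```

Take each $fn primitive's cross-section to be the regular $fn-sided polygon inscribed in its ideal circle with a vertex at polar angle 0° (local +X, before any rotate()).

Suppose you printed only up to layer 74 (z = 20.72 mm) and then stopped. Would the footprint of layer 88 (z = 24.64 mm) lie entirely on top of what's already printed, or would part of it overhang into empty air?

part overhangs

Compare the two slices. At z = 20.72: the cube is present — its section is the full 23×22.5 rectangle (area 517.50 mm²); the cube at (-3, 11.5) is absent (z outside [21.5, 25.5]); the cube at (10.5, 1) does not reach this height (z outside [14.5, 20.5]); the cylinder at (11.5, 14) is not intersected at this z (z outside [8, 18.5]); Taking the union: only the 23×22.5 cube is present, so the union is just that shape — area = 517.50 mm²; (rotated 65° about Z; rotation is an isometry so areas/perimeters/island counts are preserved). At z = 24.64: the cube is absent (z outside [0, 24]); the cube at (-3, 11.5) is present — its section is the full 22.5×21 rectangle (area 472.50 mm²); the cube at (10.5, 1) is not intersected at this z (z outside [14.5, 20.5]); the cylinder at (11.5, 14) is not intersected at this z (z outside [8, 18.5]); Taking the union: only the 22.5×21 cube at (-3, 11.5) is present, so the union is just that shape — area = 472.50 mm²; (rotated 65° about Z; rotation is an isometry so areas/perimeters/island counts are preserved). Checking containment: at z = 24.64 the cross-section extends beyond the z = 20.72 cross-section by about 258.00 mm².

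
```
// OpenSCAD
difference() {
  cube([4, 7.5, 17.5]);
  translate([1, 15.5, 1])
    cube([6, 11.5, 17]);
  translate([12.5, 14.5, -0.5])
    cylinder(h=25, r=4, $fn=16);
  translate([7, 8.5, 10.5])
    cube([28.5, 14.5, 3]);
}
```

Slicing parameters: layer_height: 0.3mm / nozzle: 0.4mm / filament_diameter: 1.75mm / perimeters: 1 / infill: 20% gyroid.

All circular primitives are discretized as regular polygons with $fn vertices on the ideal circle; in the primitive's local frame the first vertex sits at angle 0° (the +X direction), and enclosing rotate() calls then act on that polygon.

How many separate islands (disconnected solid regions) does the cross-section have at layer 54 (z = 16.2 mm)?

1

At z = 16.2 mm: the cube is present — its section is the full 4×7.5 rectangle; the 6×11.5 cube at (1, 15.5) contributes its full rectangle; the r=4 cylinder at (12.5, 14.5) contributes a regular 16-gon of circumradius 4; the cube at (7, 8.5) is absent (z outside [10.5, 13.5]); After the difference (first − rest): starting from the 4×7.5 cube, the 6×11.5 cube at (1, 15.5) misses the remaining region (no effect); the r=4 cylinder at (12.5, 14.5) misses the remaining region (no effect) — 1 connected region. Overall, the cross-section is a single solid region. Island count = 1.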